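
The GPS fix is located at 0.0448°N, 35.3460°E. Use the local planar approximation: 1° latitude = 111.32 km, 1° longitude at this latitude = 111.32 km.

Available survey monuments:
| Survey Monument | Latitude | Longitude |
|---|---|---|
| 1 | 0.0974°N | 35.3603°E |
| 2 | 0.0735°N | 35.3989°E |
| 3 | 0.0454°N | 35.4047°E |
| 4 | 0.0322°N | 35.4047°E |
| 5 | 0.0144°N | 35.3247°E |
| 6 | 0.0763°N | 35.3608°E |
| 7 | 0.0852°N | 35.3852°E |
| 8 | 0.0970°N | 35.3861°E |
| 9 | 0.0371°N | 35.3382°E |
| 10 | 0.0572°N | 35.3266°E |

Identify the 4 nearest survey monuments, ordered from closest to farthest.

9, 10, 6, 5

Distances from 0.0448°N, 35.3460°E:
1: 6.0680 km
2: 6.6997 km
3: 6.5348 km
4: 6.6833 km
5: 4.1321 km
6: 3.8743 km
7: 6.2664 km
8: 7.3276 km
9: 1.2201 km
10: 2.5631 km
Sorted: 9 (1.2201 km) < 10 (2.5631 km) < 6 (3.8743 km) < 5 (4.1321 km) < 1 (6.0680 km) < 7 (6.2664 km) < …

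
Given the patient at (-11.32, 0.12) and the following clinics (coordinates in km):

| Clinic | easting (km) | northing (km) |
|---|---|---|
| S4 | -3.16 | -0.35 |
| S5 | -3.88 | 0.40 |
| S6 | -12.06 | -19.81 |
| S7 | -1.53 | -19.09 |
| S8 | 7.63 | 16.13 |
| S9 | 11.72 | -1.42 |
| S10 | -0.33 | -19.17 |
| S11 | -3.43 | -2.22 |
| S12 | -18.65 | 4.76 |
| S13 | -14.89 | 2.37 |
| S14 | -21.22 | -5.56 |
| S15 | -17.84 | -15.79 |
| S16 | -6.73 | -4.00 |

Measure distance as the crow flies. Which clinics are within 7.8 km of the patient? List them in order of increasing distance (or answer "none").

S13, S16, S5

Distances from (-11.32, 0.12):
S4: √((8.16)² + (-0.47)²) = √(66.5856 + 0.2209) = 8.17 km
S5: √((7.44)² + (0.28)²) = √(55.3536 + 0.0784) = 7.45 km
S6: √((-0.74)² + (-19.93)²) = √(0.5476 + 397.2049) = 19.94 km
S7: √((9.79)² + (-19.21)²) = √(95.8441 + 369.0241) = 21.56 km
S8: √((18.95)² + (16.01)²) = √(359.1025 + 256.3201) = 24.81 km
S9: √((23.04)² + (-1.54)²) = √(530.8416 + 2.3716) = 23.09 km
S10: √((10.99)² + (-19.29)²) = √(120.7801 + 372.1041) = 22.20 km
S11: √((7.89)² + (-2.34)²) = √(62.2521 + 5.4756) = 8.23 km
S12: √((-7.33)² + (4.64)²) = √(53.7289 + 21.5296) = 8.68 km
S13: √((-3.57)² + (2.25)²) = √(12.7449 + 5.0625) = 4.22 km
S14: √((-9.90)² + (-5.68)²) = √(98.0100 + 32.2624) = 11.41 km
S15: √((-6.52)² + (-15.91)²) = √(42.5104 + 253.1281) = 17.19 km
S16: √((4.59)² + (-4.12)²) = √(21.0681 + 16.9744) = 6.17 km
Threshold 7.8 km: S13 (4.22 km), S16 (6.17 km), S5 (7.45 km) are within range.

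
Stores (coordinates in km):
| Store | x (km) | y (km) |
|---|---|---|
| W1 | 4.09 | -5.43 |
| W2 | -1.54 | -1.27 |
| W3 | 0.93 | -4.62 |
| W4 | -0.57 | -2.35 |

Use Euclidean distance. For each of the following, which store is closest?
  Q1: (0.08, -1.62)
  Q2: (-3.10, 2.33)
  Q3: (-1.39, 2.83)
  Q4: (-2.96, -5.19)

Q1→W4; Q2→W2; Q3→W2; Q4→W4

Q1 at (0.08, -1.62):
  W1: √((4.01)² + (-3.81)²) = √(16.0801 + 14.5161) = 5.53 km
  W2: √((-1.62)² + (0.35)²) = √(2.6244 + 0.1225) = 1.66 km
  W3: √((0.85)² + (-3.00)²) = √(0.7225 + 9.0000) = 3.12 km
  W4: √((-0.65)² + (-0.73)²) = √(0.4225 + 0.5329) = 0.98 km
  → nearest: W4 (0.98 km)
Q2 at (-3.10, 2.33):
  W1: √((7.19)² + (-7.76)²) = √(51.6961 + 60.2176) = 10.58 km
  W2: √((1.56)² + (-3.60)²) = √(2.4336 + 12.9600) = 3.92 km
  W3: √((4.03)² + (-6.95)²) = √(16.2409 + 48.3025) = 8.03 km
  W4: √((2.53)² + (-4.68)²) = √(6.4009 + 21.9024) = 5.32 km
  → nearest: W2 (3.92 km)
Q3 at (-1.39, 2.83):
  W1: √((5.48)² + (-8.26)²) = √(30.0304 + 68.2276) = 9.91 km
  W2: √((-0.15)² + (-4.10)²) = √(0.0225 + 16.8100) = 4.10 km
  W3: √((2.32)² + (-7.45)²) = √(5.3824 + 55.5025) = 7.80 km
  W4: √((0.82)² + (-5.18)²) = √(0.6724 + 26.8324) = 5.24 km
  → nearest: W2 (4.10 km)
Q4 at (-2.96, -5.19):
  W1: √((7.05)² + (-0.24)²) = √(49.7025 + 0.0576) = 7.05 km
  W2: √((1.42)² + (3.92)²) = √(2.0164 + 15.3664) = 4.17 km
  W3: √((3.89)² + (0.57)²) = √(15.1321 + 0.3249) = 3.93 km
  W4: √((2.39)² + (2.84)²) = √(5.7121 + 8.0656) = 3.71 km
  → nearest: W4 (3.71 km)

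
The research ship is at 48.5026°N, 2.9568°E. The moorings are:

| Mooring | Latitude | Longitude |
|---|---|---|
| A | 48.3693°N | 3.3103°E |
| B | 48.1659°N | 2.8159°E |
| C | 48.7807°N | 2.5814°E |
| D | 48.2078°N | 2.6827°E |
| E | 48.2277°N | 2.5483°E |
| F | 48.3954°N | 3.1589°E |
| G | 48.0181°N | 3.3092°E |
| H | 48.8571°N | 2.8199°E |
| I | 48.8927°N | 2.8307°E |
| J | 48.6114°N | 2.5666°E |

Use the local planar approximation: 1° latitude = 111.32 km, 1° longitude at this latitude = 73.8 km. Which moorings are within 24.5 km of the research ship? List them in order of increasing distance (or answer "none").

F

Distances from 48.5026°N, 2.9568°E:
A: √((-0.1333·111.32)² + (0.3535·73.8)²) = √(220.194615 + 680.599397) = 30.0132 km
B: √((-0.3367·111.32)² + (-0.1409·73.8)²) = √(1404.858644 + 108.127138) = 38.8971 km
C: √((0.2781·111.32)² + (-0.3754·73.8)²) = √(958.403460 + 767.540428) = 41.5445 km
D: √((-0.2948·111.32)² + (-0.2741·73.8)²) = √(1076.964415 + 409.195449) = 38.5507 km
E: √((-0.2749·111.32)² + (-0.4085·73.8)²) = √(936.474325 + 908.859697) = 42.9574 km
F: √((-0.1072·111.32)² + (0.2021·73.8)²) = √(142.408518 + 222.456628) = 19.1014 km
G: √((-0.4845·111.32)² + (0.3524·73.8)²) = √(2908.934605 + 676.370291) = 59.8774 km
H: √((0.3545·111.32)² + (-0.1369·73.8)²) = √(1557.323633 + 102.075054) = 40.7357 km
I: √((0.3901·111.32)² + (-0.1261·73.8)²) = √(1885.811570 + 86.604986) = 44.4119 km
J: √((0.1088·111.32)² + (-0.3902·73.8)²) = √(146.691242 + 829.253386) = 31.2401 km
Threshold 24.5 km: F (19.1014 km) is within range.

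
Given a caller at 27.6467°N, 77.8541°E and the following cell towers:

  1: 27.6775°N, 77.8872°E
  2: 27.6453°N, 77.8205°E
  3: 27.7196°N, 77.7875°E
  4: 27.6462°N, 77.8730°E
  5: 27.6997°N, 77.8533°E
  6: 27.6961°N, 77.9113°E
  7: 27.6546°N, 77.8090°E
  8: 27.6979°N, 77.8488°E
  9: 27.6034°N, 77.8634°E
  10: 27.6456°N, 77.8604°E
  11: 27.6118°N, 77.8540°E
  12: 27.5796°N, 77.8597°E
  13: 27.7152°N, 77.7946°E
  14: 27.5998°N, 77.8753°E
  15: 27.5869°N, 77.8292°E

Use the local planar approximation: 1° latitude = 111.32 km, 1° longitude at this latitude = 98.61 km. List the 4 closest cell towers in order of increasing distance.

10, 4, 2, 11

Distances from 27.6467°N, 77.8541°E:
1: √((0.0308·111.32)² + (0.0331·98.61)²) = √(11.755682 + 10.653637) = 4.7338 km
2: √((-0.0014·111.32)² + (-0.0336·98.61)²) = √(0.024289 + 10.977930) = 3.3170 km
3: √((0.0729·111.32)² + (-0.0666·98.61)²) = √(65.856925 + 43.131084) = 10.4397 km
4: √((-0.0005·111.32)² + (0.0189·98.61)²) = √(0.003098 + 3.473486) = 1.8646 km
5: √((0.0530·111.32)² + (-0.0008·98.61)²) = √(34.809528 + 0.006223) = 5.9005 km
6: √((0.0494·111.32)² + (0.0572·98.61)²) = √(30.241289 + 31.815150) = 7.8776 km
7: √((0.0079·111.32)² + (-0.0451·98.61)²) = √(0.773394 + 19.778575) = 4.5334 km
8: √((0.0512·111.32)² + (-0.0053·98.61)²) = √(32.485258 + 0.273145) = 5.7235 km
9: √((-0.0433·111.32)² + (0.0093·98.61)²) = √(23.233904 + 0.841023) = 4.9066 km
10: √((-0.0011·111.32)² + (0.0063·98.61)²) = √(0.014994 + 0.385943) = 0.6332 km
11: √((-0.0349·111.32)² + (-0.0001·98.61)²) = √(15.093753 + 0.000097) = 3.8851 km
12: √((-0.0671·111.32)² + (0.0056·98.61)²) = √(55.794506 + 0.304943) = 7.4900 km
13: √((0.0685·111.32)² + (-0.0595·98.61)²) = √(58.147030 + 34.425151) = 9.6214 km
14: √((-0.0469·111.32)² + (0.0212·98.61)²) = √(27.257880 + 4.370324) = 5.6239 km
15: √((-0.0598·111.32)² + (-0.0249·98.61)²) = √(44.314797 + 6.028935) = 7.0953 km
Sorted: 10 (0.6332 km) < 4 (1.8646 km) < 2 (3.3170 km) < 11 (3.8851 km) < 7 (4.5334 km) < 1 (4.7338 km) < …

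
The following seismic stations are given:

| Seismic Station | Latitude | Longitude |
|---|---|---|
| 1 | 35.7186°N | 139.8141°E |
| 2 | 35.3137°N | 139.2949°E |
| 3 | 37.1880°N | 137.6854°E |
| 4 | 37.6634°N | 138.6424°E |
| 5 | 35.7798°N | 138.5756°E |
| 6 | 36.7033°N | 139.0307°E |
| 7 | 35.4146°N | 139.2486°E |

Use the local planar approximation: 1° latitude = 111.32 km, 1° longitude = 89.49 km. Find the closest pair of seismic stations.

2 and 7

Pairwise distances:
2–7: √((0.1009·111.32)² + (-0.0463·89.49)²) = √(126.162047 + 17.167656) = 11.9720 km
1–7: √((-0.3040·111.32)² + (-0.5655·89.49)²) = √(1145.232232 + 2561.027457) = 60.8791 km
1–2: √((-0.4049·111.32)² + (-0.5192·89.49)²) = √(2031.617518 + 2158.829698) = 64.7337 km
5–7: √((-0.3652·111.32)² + (0.6730·89.49)²) = √(1652.752920 + 3627.263825) = 72.6637 km
2–5: √((0.4661·111.32)² + (-0.7193·89.49)²) = √(2692.183147 + 4143.517112) = 82.6783 km
3–4: √((0.4754·111.32)² + (0.9570·89.49)²) = √(2800.688126 + 7334.540174) = 100.6739 km
5–6: √((0.9235·111.32)² + (0.4551·89.49)²) = √(10568.666528 + 1658.680302) = 110.5773 km
1–5: √((0.0612·111.32)² + (-1.2385·89.49)²) = √(46.414026 + 12284.034797) = 111.0426 km
4–6: √((-0.9601·111.32)² + (0.3883·89.49)²) = √(11422.977851 + 1207.490708) = 112.3854 km
1–6: √((0.9847·111.32)² + (-0.7834·89.49)²) = √(12015.843719 + 4914.916575) = 130.1183 km
3–6: √((-0.4847·111.32)² + (1.3453·89.49)²) = √(2911.336698 + 14493.968080) = 131.9292 km
6–7: √((-1.2887·111.32)² + (0.2179·89.49)²) = √(20580.221865 + 380.244969) = 144.7773 km
2–6: √((1.3896·111.32)² + (-0.2642·89.49)²) = √(23929.080251 + 559.003649) = 156.4867 km
3–5: √((-1.4082·111.32)² + (0.8902·89.49)²) = √(24573.955941 + 6346.352577) = 175.8417 km
4–5: √((-1.8836·111.32)² + (-0.0668·89.49)²) = √(43966.688740 + 35.735671) = 209.7675 km
1–4: √((1.9448·111.32)² + (-1.1717·89.49)²) = √(46870.143912 + 10994.661830) = 240.5510 km
3–7: √((-1.7734·111.32)² + (1.5632·89.49)²) = √(38972.638004 + 19569.426972) = 241.9547 km
1–3: √((1.4694·111.32)² + (-2.1287·89.49)²) = √(26756.325234 + 36289.245310) = 251.0888 km
2–3: √((1.8743·111.32)² + (-1.6095·89.49)²) = √(43533.602323 + 20745.837807) = 253.5339 km
4–7: √((-2.2488·111.32)² + (0.6062·89.49)²) = √(62668.321176 + 2942.936424) = 256.1469 km
2–4: √((2.3497·111.32)² + (-0.6525·89.49)²) = √(68418.134599 + 3409.651940) = 268.0071 km
Closest pair: 2–7 at 11.9720 km.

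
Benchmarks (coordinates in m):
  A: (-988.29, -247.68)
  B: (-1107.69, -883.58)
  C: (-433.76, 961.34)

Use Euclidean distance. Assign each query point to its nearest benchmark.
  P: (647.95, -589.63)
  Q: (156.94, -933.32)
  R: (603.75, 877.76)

P at (647.95, -589.63):
  A: 1671.59 m
  B: 1780.08 m
  C: 1890.93 m
  → nearest: A (1671.59 m)
Q at (156.94, -933.32):
  A: 1334.79 m
  B: 1265.61 m
  C: 1984.61 m
  → nearest: B (1265.61 m)
R at (603.75, 877.76):
  A: 1949.67 m
  B: 2455.88 m
  C: 1040.87 m
  → nearest: C (1040.87 m)

P→A; Q→B; R→C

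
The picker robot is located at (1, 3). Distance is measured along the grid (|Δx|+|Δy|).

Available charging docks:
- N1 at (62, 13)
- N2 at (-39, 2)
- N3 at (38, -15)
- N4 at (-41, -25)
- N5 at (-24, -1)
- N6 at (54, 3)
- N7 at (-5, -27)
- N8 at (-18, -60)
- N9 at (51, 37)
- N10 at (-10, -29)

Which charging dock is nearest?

Distances from (1, 3):
N1: |61| + |10| = 61 + 10 = 71
N2: |-40| + |-1| = 40 + 1 = 41
N3: |37| + |-18| = 37 + 18 = 55
N4: |-42| + |-28| = 42 + 28 = 70
N5: |-25| + |-4| = 25 + 4 = 29
N6: |53| + |0| = 53 + 0 = 53
N7: |-6| + |-30| = 6 + 30 = 36
N8: |-19| + |-63| = 19 + 63 = 82
N9: |50| + |34| = 50 + 34 = 84
N10: |-11| + |-32| = 11 + 32 = 43
Minimum: N5 at 29.

N5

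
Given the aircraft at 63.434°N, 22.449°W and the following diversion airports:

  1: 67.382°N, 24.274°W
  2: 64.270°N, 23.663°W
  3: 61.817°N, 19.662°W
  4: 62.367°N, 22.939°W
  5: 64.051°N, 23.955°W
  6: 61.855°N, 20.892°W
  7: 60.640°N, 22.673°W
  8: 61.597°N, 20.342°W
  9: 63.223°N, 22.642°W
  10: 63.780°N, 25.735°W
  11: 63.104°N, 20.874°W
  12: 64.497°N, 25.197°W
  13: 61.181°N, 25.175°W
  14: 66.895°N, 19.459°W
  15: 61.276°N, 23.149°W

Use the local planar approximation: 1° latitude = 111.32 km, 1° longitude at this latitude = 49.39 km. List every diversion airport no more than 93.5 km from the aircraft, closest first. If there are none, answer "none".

9, 11

Distances from 63.434°N, 22.449°W:
1: √((3.948·111.32)² + (-1.825·49.39)²) = √(193152.65551 + 8124.63370) = 448.639 km
2: √((0.836·111.32)² + (-1.214·49.39)²) = √(8660.81875 + 3595.13684) = 110.707 km
3: √((-1.617·111.32)² + (2.787·49.39)²) = √(32401.59842 + 18947.50323) = 226.603 km
4: √((-1.067·111.32)² + (-0.490·49.39)²) = √(14108.31781 + 585.69324) = 121.219 km
5: √((0.617·111.32)² + (-1.506·49.39)²) = √(4717.55230 + 5532.58374) = 101.243 km
6: √((-1.579·111.32)² + (1.557·49.39)²) = √(30896.59751 + 5913.64537) = 191.860 km
7: √((-2.794·111.32)² + (-0.224·49.39)²) = √(96738.46655 + 122.39793) = 311.225 km
8: √((-1.837·111.32)² + (2.107·49.39)²) = √(41818.13959 + 10829.46803) = 229.451 km
9: √((-0.211·111.32)² + (-0.193·49.39)²) = √(551.71057 + 90.86417) = 25.349 km
10: √((0.346·111.32)² + (-3.286·49.39)²) = √(1483.53772 + 26339.84230) = 166.803 km
11: √((-0.330·111.32)² + (1.575·49.39)²) = √(1349.50431 + 6051.16742) = 86.027 km
12: √((1.063·111.32)² + (-2.748·49.39)²) = √(14002.73676 + 18420.92817) = 180.066 km
13: √((-2.253·111.32)² + (-2.726·49.39)²) = √(62902.62635 + 18127.15947) = 284.657 km
14: √((3.461·111.32)² + (2.990·49.39)²) = √(148439.53797 + 21808.23051) = 412.611 km
15: √((-2.158·111.32)² + (-0.700·49.39)²) = √(57709.76104 + 1195.29233) = 242.704 km
Threshold 93.5 km: 9 (25.349 km), 11 (86.027 km) are within range.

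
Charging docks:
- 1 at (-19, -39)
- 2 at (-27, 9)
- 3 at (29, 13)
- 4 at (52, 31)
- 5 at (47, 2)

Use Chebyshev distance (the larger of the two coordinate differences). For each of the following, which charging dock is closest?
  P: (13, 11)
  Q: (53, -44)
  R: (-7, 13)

P→3; Q→5; R→2

P at (13, 11):
  1: max(|-32|, |-50|) = 50
  2: max(|-40|, |-2|) = 40
  3: max(|16|, |2|) = 16
  4: max(|39|, |20|) = 39
  5: max(|34|, |-9|) = 34
  → nearest: 3 (16)
Q at (53, -44):
  1: max(|-72|, |5|) = 72
  2: max(|-80|, |53|) = 80
  3: max(|-24|, |57|) = 57
  4: max(|-1|, |75|) = 75
  5: max(|-6|, |46|) = 46
  → nearest: 5 (46)
R at (-7, 13):
  1: max(|-12|, |-52|) = 52
  2: max(|-20|, |-4|) = 20
  3: max(|36|, |0|) = 36
  4: max(|59|, |18|) = 59
  5: max(|54|, |-11|) = 54
  → nearest: 2 (20)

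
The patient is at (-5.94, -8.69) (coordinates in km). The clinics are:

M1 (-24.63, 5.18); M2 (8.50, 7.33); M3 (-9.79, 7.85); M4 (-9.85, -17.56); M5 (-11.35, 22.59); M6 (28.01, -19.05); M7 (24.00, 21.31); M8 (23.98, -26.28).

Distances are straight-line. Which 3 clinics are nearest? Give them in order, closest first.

M4, M3, M2

Distances from (-5.94, -8.69):
M1: 23.27 km
M2: 21.57 km
M3: 16.98 km
M4: 9.69 km
M5: 31.74 km
M6: 35.50 km
M7: 42.38 km
M8: 34.71 km
Sorted: M4 (9.69 km) < M3 (16.98 km) < M2 (21.57 km) < M1 (23.27 km) < M5 (31.74 km) < …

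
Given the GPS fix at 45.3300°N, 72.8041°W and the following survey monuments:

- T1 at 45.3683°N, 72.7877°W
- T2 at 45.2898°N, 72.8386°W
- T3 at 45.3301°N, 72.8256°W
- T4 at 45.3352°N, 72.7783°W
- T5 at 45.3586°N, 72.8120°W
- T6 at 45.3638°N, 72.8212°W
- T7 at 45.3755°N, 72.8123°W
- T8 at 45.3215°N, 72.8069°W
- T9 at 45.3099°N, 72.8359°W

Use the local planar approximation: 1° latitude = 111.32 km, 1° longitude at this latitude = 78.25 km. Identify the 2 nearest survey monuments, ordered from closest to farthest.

Distances from 45.3300°N, 72.8041°W:
T1: 4.4525 km
T2: 5.2263 km
T3: 1.6824 km
T4: 2.1002 km
T5: 3.2432 km
T6: 3.9935 km
T7: 5.1055 km
T8: 0.9713 km
T9: 3.3464 km
Sorted: T8 (0.9713 km) < T3 (1.6824 km) < T4 (2.1002 km) < T5 (3.2432 km) < …

T8, T3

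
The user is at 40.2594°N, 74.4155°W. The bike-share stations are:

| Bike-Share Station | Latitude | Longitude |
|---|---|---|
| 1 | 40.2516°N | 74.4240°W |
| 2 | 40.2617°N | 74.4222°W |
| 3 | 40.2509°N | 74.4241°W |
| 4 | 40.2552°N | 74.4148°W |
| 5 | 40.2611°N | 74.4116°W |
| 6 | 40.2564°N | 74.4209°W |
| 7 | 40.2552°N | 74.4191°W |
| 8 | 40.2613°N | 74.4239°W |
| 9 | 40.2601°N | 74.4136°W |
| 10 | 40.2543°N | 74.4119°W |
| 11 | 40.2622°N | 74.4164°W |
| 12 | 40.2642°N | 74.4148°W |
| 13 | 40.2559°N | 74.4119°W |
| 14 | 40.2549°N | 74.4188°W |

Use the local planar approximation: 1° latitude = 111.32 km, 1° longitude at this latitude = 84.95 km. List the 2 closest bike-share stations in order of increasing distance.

9, 11

Distances from 40.2594°N, 74.4155°W:
1: √((-0.0078·111.32)² + (-0.0085·84.95)²) = √(0.753938 + 0.521392) = 1.1293 km
2: √((0.0023·111.32)² + (-0.0067·84.95)²) = √(0.065554 + 0.323949) = 0.6241 km
3: √((-0.0085·111.32)² + (-0.0086·84.95)²) = √(0.895332 + 0.533733) = 1.1954 km
4: √((-0.0042·111.32)² + (0.0007·84.95)²) = √(0.218597 + 0.003536) = 0.4713 km
5: √((0.0017·111.32)² + (0.0039·84.95)²) = √(0.035813 + 0.109763) = 0.3815 km
6: √((-0.0030·111.32)² + (-0.0054·84.95)²) = √(0.111529 + 0.210433) = 0.5674 km
7: √((-0.0042·111.32)² + (-0.0036·84.95)²) = √(0.218597 + 0.093526) = 0.5587 km
8: √((0.0019·111.32)² + (-0.0084·84.95)²) = √(0.044736 + 0.509196) = 0.7443 km
9: √((0.0007·111.32)² + (0.0019·84.95)²) = √(0.006072 + 0.026052) = 0.1792 km
10: √((-0.0051·111.32)² + (0.0036·84.95)²) = √(0.322320 + 0.093526) = 0.6449 km
11: √((0.0028·111.32)² + (-0.0009·84.95)²) = √(0.097154 + 0.005845) = 0.3209 km
12: √((0.0048·111.32)² + (0.0007·84.95)²) = √(0.285515 + 0.003536) = 0.5376 km
13: √((-0.0035·111.32)² + (0.0036·84.95)²) = √(0.151804 + 0.093526) = 0.4953 km
14: √((-0.0045·111.32)² + (-0.0033·84.95)²) = √(0.250941 + 0.078588) = 0.5740 km
Sorted: 9 (0.1792 km) < 11 (0.3209 km) < 5 (0.3815 km) < 4 (0.4713 km) < …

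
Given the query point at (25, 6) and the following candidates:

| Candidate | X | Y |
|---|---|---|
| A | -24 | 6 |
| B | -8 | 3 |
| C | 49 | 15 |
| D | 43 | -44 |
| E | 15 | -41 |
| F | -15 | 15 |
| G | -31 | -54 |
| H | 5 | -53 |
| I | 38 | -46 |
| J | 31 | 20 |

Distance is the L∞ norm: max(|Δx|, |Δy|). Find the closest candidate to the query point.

J

Distances from (25, 6):
A: max(|-49|, |0|) = 49
B: max(|-33|, |-3|) = 33
C: max(|24|, |9|) = 24
D: max(|18|, |-50|) = 50
E: max(|-10|, |-47|) = 47
F: max(|-40|, |9|) = 40
G: max(|-56|, |-60|) = 60
H: max(|-20|, |-59|) = 59
I: max(|13|, |-52|) = 52
J: max(|6|, |14|) = 14
Minimum: J at 14.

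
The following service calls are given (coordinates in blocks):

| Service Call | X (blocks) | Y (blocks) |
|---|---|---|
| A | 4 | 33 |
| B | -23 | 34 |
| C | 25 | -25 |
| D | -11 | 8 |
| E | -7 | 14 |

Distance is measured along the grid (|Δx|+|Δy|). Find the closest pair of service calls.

Pairwise distances:
D–E: |4| + |6| = 4 + 6 = 10 blocks
A–B: |-27| + |1| = 27 + 1 = 28 blocks
A–E: |-11| + |-19| = 11 + 19 = 30 blocks
B–E: |16| + |-20| = 16 + 20 = 36 blocks
B–D: |12| + |-26| = 12 + 26 = 38 blocks
A–D: |-15| + |-25| = 15 + 25 = 40 blocks
C–D: |-36| + |33| = 36 + 33 = 69 blocks
C–E: |-32| + |39| = 32 + 39 = 71 blocks
A–C: |21| + |-58| = 21 + 58 = 79 blocks
B–C: |48| + |-59| = 48 + 59 = 107 blocks
Closest pair: D–E at 10 blocks.

D and E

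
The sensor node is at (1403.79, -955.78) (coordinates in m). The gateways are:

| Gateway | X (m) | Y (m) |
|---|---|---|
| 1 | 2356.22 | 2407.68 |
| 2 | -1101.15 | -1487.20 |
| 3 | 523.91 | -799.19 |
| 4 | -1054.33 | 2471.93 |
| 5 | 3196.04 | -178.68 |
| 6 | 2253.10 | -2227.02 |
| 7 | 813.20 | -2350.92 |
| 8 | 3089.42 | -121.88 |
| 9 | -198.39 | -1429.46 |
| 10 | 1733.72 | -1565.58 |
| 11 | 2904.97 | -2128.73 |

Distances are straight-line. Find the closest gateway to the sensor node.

Distances from (1403.79, -955.78):
1: √((952.43)² + (3363.46)²) = √(907122.9049 + 11312863.1716) = 3495.71 m
2: √((-2504.94)² + (-531.42)²) = √(6274724.4036 + 282407.2164) = 2560.69 m
3: √((-879.88)² + (156.59)²) = √(774188.8144 + 24520.4281) = 893.71 m
4: √((-2458.12)² + (3427.71)²) = √(6042353.9344 + 11749195.8441) = 4218.00 m
5: √((1792.25)² + (777.10)²) = √(3212160.0625 + 603884.4100) = 1953.47 m
6: √((849.31)² + (-1271.24)²) = √(721327.4761 + 1616051.1376) = 1528.85 m
7: √((-590.59)² + (-1395.14)²) = √(348796.5481 + 1946415.6196) = 1515.00 m
8: √((1685.63)² + (833.90)²) = √(2841348.4969 + 695389.2100) = 1880.62 m
9: √((-1602.18)² + (-473.68)²) = √(2566980.7524 + 224372.7424) = 1670.73 m
10: √((329.93)² + (-609.80)²) = √(108853.8049 + 371856.0400) = 693.33 m
11: √((1501.18)² + (-1172.95)²) = √(2253541.3924 + 1375811.7025) = 1905.09 m
Minimum: 10 at 693.33 m.

10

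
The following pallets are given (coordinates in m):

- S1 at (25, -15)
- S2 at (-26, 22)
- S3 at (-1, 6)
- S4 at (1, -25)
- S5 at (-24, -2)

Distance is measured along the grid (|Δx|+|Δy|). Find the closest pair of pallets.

Pairwise distances:
S2–S5: 26 m
S3–S5: 31 m
S3–S4: 33 m
S1–S4: 34 m
S2–S3: 41 m
S1–S3: 47 m
S4–S5: 48 m
S1–S5: 62 m
S2–S4: 74 m
S1–S2: 88 m
Closest pair: S2–S5 at 26 m.

S2 and S5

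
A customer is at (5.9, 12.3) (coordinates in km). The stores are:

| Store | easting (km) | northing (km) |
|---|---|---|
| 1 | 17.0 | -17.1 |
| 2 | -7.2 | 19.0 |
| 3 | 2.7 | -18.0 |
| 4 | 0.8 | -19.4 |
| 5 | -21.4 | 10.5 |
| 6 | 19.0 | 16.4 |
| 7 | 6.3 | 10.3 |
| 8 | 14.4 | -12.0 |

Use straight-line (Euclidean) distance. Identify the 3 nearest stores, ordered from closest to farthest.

7, 6, 2

Distances from (5.9, 12.3):
1: √((11.1)² + (-29.4)²) = √(123.210 + 864.360) = 31.4 km
2: √((-13.1)² + (6.7)²) = √(171.610 + 44.890) = 14.7 km
3: √((-3.2)² + (-30.3)²) = √(10.240 + 918.090) = 30.5 km
4: √((-5.1)² + (-31.7)²) = √(26.010 + 1004.890) = 32.1 km
5: √((-27.3)² + (-1.8)²) = √(745.290 + 3.240) = 27.4 km
6: √((13.1)² + (4.1)²) = √(171.610 + 16.810) = 13.7 km
7: √((0.4)² + (-2.0)²) = √(0.160 + 4.000) = 2.0 km
8: √((8.5)² + (-24.3)²) = √(72.250 + 590.490) = 25.7 km
Sorted: 7 (2.0 km) < 6 (13.7 km) < 2 (14.7 km) < 8 (25.7 km) < 5 (27.4 km) < …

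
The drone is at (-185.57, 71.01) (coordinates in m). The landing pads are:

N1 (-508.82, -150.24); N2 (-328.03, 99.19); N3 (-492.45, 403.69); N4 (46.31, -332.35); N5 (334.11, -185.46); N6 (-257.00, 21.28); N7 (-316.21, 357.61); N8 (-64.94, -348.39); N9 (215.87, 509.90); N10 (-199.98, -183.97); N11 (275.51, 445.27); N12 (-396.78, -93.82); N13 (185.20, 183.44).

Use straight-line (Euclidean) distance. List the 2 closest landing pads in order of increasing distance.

N6, N2

Distances from (-185.57, 71.01):
N1: 391.72 m
N2: 145.22 m
N3: 452.61 m
N4: 465.26 m
N5: 579.52 m
N6: 87.04 m
N7: 314.97 m
N8: 436.40 m
N9: 594.79 m
N10: 255.39 m
N11: 593.86 m
N12: 267.92 m
N13: 387.44 m
Sorted: N6 (87.04 m) < N2 (145.22 m) < N10 (255.39 m) < N12 (267.92 m) < …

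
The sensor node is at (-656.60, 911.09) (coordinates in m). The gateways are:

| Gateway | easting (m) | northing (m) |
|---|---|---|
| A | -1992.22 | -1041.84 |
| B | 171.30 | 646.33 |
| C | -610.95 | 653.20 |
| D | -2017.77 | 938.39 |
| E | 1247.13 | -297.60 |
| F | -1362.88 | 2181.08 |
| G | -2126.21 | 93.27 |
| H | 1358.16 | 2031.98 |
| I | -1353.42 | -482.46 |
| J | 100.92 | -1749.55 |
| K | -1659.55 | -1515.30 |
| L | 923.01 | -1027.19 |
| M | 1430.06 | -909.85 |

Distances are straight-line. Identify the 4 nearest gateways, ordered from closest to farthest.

Distances from (-656.60, 911.09):
A: √((-1335.62)² + (-1952.93)²) = √(1783880.7844 + 3813935.5849) = 2365.97 m
B: √((827.90)² + (-264.76)²) = √(685418.4100 + 70097.8576) = 869.20 m
C: √((45.65)² + (-257.89)²) = √(2083.9225 + 66507.2521) = 261.90 m
D: √((-1361.17)² + (27.30)²) = √(1852783.7689 + 745.2900) = 1361.44 m
E: √((1903.73)² + (-1208.69)²) = √(3624187.9129 + 1460931.5161) = 2255.02 m
F: √((-706.28)² + (1269.99)²) = √(498831.4384 + 1612874.6001) = 1453.17 m
G: √((-1469.61)² + (-817.82)²) = √(2159753.5521 + 668829.5524) = 1681.84 m
H: √((2014.76)² + (1120.89)²) = √(4059257.8576 + 1256394.3921) = 2305.57 m
I: √((-696.82)² + (-1393.55)²) = √(485558.1124 + 1941981.6025) = 1558.06 m
J: √((757.52)² + (-2660.64)²) = √(573836.5504 + 7079005.2096) = 2766.38 m
K: √((-1002.95)² + (-2426.39)²) = √(1005908.7025 + 5887368.4321) = 2625.51 m
L: √((1579.61)² + (-1938.28)²) = √(2495167.7521 + 3756929.3584) = 2500.42 m
M: √((2086.66)² + (-1820.94)²) = √(4354149.9556 + 3315822.4836) = 2769.47 m
Sorted: C (261.90 m) < B (869.20 m) < D (1361.44 m) < F (1453.17 m) < I (1558.06 m) < G (1681.84 m) < …

C, B, D, F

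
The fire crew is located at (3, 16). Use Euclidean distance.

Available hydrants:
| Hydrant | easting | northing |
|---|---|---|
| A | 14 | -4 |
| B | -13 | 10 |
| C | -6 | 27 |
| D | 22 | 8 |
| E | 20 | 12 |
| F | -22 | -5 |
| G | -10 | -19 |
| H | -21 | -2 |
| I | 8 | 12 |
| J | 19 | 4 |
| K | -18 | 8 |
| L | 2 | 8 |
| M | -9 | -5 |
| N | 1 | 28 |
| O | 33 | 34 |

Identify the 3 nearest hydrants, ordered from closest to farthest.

Distances from (3, 16):
A: 22.8
B: 17.1
C: 14.2
D: 20.6
E: 17.5
F: 32.6
G: 37.3
H: 30.0
I: 6.4
J: 20.0
K: 22.5
L: 8.1
M: 24.2
N: 12.2
O: 35.0
Sorted: I (6.4) < L (8.1) < N (12.2) < C (14.2) < B (17.1) < …

I, L, N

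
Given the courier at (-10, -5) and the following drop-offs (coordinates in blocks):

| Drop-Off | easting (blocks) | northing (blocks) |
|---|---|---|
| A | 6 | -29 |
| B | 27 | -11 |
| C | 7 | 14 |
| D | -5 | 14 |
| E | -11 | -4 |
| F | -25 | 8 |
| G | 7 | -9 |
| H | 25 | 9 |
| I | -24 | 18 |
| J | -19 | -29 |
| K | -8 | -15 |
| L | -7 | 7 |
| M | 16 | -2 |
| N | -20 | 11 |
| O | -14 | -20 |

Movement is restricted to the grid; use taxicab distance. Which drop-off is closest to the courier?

Distances from (-10, -5):
A: |16| + |-24| = 16 + 24 = 40 blocks
B: |37| + |-6| = 37 + 6 = 43 blocks
C: |17| + |19| = 17 + 19 = 36 blocks
D: |5| + |19| = 5 + 19 = 24 blocks
E: |-1| + |1| = 1 + 1 = 2 blocks
F: |-15| + |13| = 15 + 13 = 28 blocks
G: |17| + |-4| = 17 + 4 = 21 blocks
H: |35| + |14| = 35 + 14 = 49 blocks
I: |-14| + |23| = 14 + 23 = 37 blocks
J: |-9| + |-24| = 9 + 24 = 33 blocks
K: |2| + |-10| = 2 + 10 = 12 blocks
L: |3| + |12| = 3 + 12 = 15 blocks
M: |26| + |3| = 26 + 3 = 29 blocks
N: |-10| + |16| = 10 + 16 = 26 blocks
O: |-4| + |-15| = 4 + 15 = 19 blocks
Minimum: E at 2 blocks.

E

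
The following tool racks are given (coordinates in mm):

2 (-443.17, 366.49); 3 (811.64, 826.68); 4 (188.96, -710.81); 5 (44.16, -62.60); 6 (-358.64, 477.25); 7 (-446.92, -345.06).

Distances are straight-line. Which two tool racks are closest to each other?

2 and 6

Pairwise distances:
2–6: 139.33 mm
5–7: 566.52 mm
2–5: 649.31 mm
4–5: 664.19 mm
5–6: 673.56 mm
2–7: 711.56 mm
4–7: 733.56 mm
6–7: 827.04 mm
3–5: 1174.67 mm
3–6: 1221.33 mm
2–4: 1249.07 mm
4–6: 1308.19 mm
2–3: 1336.53 mm
3–4: 1658.80 mm
3–7: 1719.58 mm
Closest pair: 2–6 at 139.33 mm.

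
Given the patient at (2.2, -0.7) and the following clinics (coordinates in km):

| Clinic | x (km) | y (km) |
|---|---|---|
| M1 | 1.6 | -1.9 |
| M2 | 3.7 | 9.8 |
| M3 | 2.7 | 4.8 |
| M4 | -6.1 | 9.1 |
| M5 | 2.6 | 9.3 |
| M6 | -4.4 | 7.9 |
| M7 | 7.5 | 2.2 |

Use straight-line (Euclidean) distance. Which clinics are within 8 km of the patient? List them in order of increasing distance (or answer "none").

M1, M3, M7

Distances from (2.2, -0.7):
M1: √((-0.6)² + (-1.2)²) = √(0.360 + 1.440) = 1.3 km
M2: √((1.5)² + (10.5)²) = √(2.250 + 110.250) = 10.6 km
M3: √((0.5)² + (5.5)²) = √(0.250 + 30.250) = 5.5 km
M4: √((-8.3)² + (9.8)²) = √(68.890 + 96.040) = 12.8 km
M5: √((0.4)² + (10.0)²) = √(0.160 + 100.000) = 10.0 km
M6: √((-6.6)² + (8.6)²) = √(43.560 + 73.960) = 10.8 km
M7: √((5.3)² + (2.9)²) = √(28.090 + 8.410) = 6.0 km
Threshold 8 km: M1 (1.3 km), M3 (5.5 km), M7 (6.0 km) are within range.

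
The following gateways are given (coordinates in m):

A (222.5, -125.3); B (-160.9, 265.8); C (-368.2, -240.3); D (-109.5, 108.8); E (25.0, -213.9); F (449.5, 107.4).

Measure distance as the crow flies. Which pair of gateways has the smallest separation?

B and D

Pairwise distances:
A–B: √((-383.4)² + (391.1)²) = √(146995.560 + 152959.210) = 547.7 m
A–C: √((-590.7)² + (-115.0)²) = √(348926.490 + 13225.000) = 601.8 m
A–D: √((-332.0)² + (234.1)²) = √(110224.000 + 54802.810) = 406.2 m
A–E: √((-197.5)² + (-88.6)²) = √(39006.250 + 7849.960) = 216.5 m
A–F: √((227.0)² + (232.7)²) = √(51529.000 + 54149.290) = 325.1 m
B–C: √((-207.3)² + (-506.1)²) = √(42973.290 + 256137.210) = 546.9 m
B–D: √((51.4)² + (-157.0)²) = √(2641.960 + 24649.000) = 165.2 m
B–E: √((185.9)² + (-479.7)²) = √(34558.810 + 230112.090) = 514.5 m
B–F: √((610.4)² + (-158.4)²) = √(372588.160 + 25090.560) = 630.6 m
C–D: √((258.7)² + (349.1)²) = √(66925.690 + 121870.810) = 434.5 m
C–E: √((393.2)² + (26.4)²) = √(154606.240 + 696.960) = 394.1 m
C–F: √((817.7)² + (347.7)²) = √(668633.290 + 120895.290) = 888.6 m
D–E: √((134.5)² + (-322.7)²) = √(18090.250 + 104135.290) = 349.6 m
D–F: √((559.0)² + (-1.4)²) = √(312481.000 + 1.960) = 559.0 m
E–F: √((424.5)² + (321.3)²) = √(180200.250 + 103233.690) = 532.4 m
Closest pair: B–D at 165.2 m.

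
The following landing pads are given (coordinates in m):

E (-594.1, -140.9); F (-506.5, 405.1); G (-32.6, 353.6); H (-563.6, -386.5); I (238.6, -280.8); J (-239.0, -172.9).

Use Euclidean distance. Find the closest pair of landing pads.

E and H

Pairwise distances:
E–H: √((30.5)² + (-245.6)²) = √(930.250 + 60319.360) = 247.5 m
E–J: √((355.1)² + (-32.0)²) = √(126096.010 + 1024.000) = 356.5 m
H–J: √((324.6)² + (213.6)²) = √(105365.160 + 45624.960) = 388.6 m
F–G: √((473.9)² + (-51.5)²) = √(224581.210 + 2652.250) = 476.7 m
I–J: √((-477.6)² + (107.9)²) = √(228101.760 + 11642.410) = 489.6 m
E–F: √((87.6)² + (546.0)²) = √(7673.760 + 298116.000) = 553.0 m
G–J: √((-206.4)² + (-526.5)²) = √(42600.960 + 277202.250) = 565.5 m
F–J: √((267.5)² + (-578.0)²) = √(71556.250 + 334084.000) = 636.9 m
G–I: √((271.2)² + (-634.4)²) = √(73549.440 + 402463.360) = 689.9 m
E–G: √((561.5)² + (494.5)²) = √(315282.250 + 244530.250) = 748.2 m
F–H: √((-57.1)² + (-791.6)²) = √(3260.410 + 626630.560) = 793.7 m
H–I: √((802.2)² + (105.7)²) = √(643524.840 + 11172.490) = 809.1 m
E–I: √((832.7)² + (-139.9)²) = √(693389.290 + 19572.010) = 844.4 m
G–H: √((-531.0)² + (-740.1)²) = √(281961.000 + 547748.010) = 910.9 m
F–I: √((745.1)² + (-685.9)²) = √(555174.010 + 470458.810) = 1012.7 m
Closest pair: E–H at 247.5 m.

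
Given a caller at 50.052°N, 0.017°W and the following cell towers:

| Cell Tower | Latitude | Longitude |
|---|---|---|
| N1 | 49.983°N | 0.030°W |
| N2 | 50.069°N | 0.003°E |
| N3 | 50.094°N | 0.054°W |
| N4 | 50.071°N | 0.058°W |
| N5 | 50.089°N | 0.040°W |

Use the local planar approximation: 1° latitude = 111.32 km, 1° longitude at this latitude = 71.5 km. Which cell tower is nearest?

N2

Distances from 50.052°N, 0.017°W:
N1: √((-0.069·111.32)² + (-0.013·71.5)²) = √(58.99899 + 0.86397) = 7.737 km
N2: √((0.017·111.32)² + (0.020·71.5)²) = √(3.58133 + 2.04490) = 2.372 km
N3: √((0.042·111.32)² + (-0.037·71.5)²) = √(21.85974 + 6.99867) = 5.372 km
N4: √((0.019·111.32)² + (-0.041·71.5)²) = √(4.47356 + 8.59369) = 3.615 km
N5: √((0.037·111.32)² + (-0.023·71.5)²) = √(16.96484 + 2.70438) = 4.435 km
Minimum: N2 at 2.372 km.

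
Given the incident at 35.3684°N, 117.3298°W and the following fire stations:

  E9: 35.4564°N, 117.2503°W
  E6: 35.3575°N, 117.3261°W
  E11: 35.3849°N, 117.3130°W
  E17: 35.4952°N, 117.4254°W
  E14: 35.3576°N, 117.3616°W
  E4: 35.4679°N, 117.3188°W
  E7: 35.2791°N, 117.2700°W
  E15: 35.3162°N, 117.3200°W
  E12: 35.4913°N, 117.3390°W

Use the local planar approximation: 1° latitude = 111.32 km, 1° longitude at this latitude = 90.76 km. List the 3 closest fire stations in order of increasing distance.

Distances from 35.3684°N, 117.3298°W:
E9: 12.1666 km
E6: 1.2590 km
E11: 2.3872 km
E17: 16.5689 km
E14: 3.1266 km
E4: 11.1212 km
E7: 11.3260 km
E15: 5.8786 km
E12: 13.7067 km
Sorted: E6 (1.2590 km) < E11 (2.3872 km) < E14 (3.1266 km) < E15 (5.8786 km) < E4 (11.1212 km) < …

E6, E11, E14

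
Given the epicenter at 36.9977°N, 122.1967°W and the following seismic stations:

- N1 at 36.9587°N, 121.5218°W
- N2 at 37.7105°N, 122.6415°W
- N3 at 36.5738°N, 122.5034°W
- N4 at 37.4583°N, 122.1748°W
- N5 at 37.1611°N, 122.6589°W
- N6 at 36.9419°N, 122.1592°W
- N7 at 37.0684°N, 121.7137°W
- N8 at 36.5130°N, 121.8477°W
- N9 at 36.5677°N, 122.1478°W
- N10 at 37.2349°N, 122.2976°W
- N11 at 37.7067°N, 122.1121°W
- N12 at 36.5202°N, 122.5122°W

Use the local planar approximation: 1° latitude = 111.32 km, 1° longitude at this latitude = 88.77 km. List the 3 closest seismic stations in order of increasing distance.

N6, N10, N7

Distances from 36.9977°N, 122.1967°W:
N1: 60.0680 km
N2: 88.6302 km
N3: 54.4794 km
N4: 51.3108 km
N5: 44.8808 km
N6: 7.0474 km
N7: 43.5923 km
N8: 62.2185 km
N9: 48.0640 km
N10: 27.8829 km
N11: 79.2824 km
N12: 60.0822 km
Sorted: N6 (7.0474 km) < N10 (27.8829 km) < N7 (43.5923 km) < N5 (44.8808 km) < N9 (48.0640 km) < …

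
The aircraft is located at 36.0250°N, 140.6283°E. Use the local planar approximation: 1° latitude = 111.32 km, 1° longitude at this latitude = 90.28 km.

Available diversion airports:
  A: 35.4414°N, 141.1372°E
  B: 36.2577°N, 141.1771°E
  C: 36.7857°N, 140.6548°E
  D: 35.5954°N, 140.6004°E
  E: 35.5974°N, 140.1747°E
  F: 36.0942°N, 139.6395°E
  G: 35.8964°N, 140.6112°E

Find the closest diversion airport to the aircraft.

G

Distances from 36.0250°N, 140.6283°E:
A: √((-0.5836·111.32)² + (0.5089·90.28)²) = √(4220.626892 + 2110.804457) = 79.5703 km
B: √((0.2327·111.32)² + (0.5488·90.28)²) = √(671.025713 + 2454.772821) = 55.9088 km
C: √((0.7607·111.32)² + (0.0265·90.28)²) = √(7170.892762 + 5.723673) = 84.7149 km
D: √((-0.4296·111.32)² + (-0.0279·90.28)²) = √(2287.046216 + 6.344414) = 47.8894 km
E: √((-0.4276·111.32)² + (-0.4536·90.28)²) = √(2265.801127 + 1676.985056) = 62.7916 km
F: √((0.0692·111.32)² + (-0.9888·90.28)²) = √(59.341509 + 7968.930080) = 89.6006 km
G: √((-0.1286·111.32)² + (-0.0171·90.28)²) = √(204.940755 + 2.383281) = 14.3988 km
Minimum: G at 14.3988 km.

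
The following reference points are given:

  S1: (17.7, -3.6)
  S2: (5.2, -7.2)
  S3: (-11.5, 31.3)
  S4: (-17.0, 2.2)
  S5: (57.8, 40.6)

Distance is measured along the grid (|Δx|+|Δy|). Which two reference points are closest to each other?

Pairwise distances:
S1–S2: 16.1
S2–S4: 31.6
S3–S4: 34.6
S1–S4: 40.5
S2–S3: 55.2
S1–S3: 64.1
S3–S5: 78.6
S1–S5: 84.3
S2–S5: 100.4
S4–S5: 113.2
Closest pair: S1–S2 at 16.1.

S1 and S2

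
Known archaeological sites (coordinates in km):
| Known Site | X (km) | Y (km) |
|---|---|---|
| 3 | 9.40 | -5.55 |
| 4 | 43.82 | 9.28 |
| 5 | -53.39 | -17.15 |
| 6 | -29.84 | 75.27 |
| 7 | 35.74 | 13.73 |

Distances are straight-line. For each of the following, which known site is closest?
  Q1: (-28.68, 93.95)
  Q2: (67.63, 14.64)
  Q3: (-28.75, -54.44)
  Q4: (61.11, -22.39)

Q1→6; Q2→4; Q3→5; Q4→4

Q1 at (-28.68, 93.95):
  3: √((38.08)² + (-99.50)²) = √(1450.0864 + 9900.2500) = 106.54 km
  4: √((72.50)² + (-84.67)²) = √(5256.2500 + 7169.0089) = 111.47 km
  5: √((-24.71)² + (-111.10)²) = √(610.5841 + 12343.2100) = 113.81 km
  6: √((-1.16)² + (-18.68)²) = √(1.3456 + 348.9424) = 18.72 km
  7: √((64.42)² + (-80.22)²) = √(4149.9364 + 6435.2484) = 102.88 km
  → nearest: 6 (18.72 km)
Q2 at (67.63, 14.64):
  3: √((-58.23)² + (-20.19)²) = √(3390.7329 + 407.6361) = 61.63 km
  4: √((-23.81)² + (-5.36)²) = √(566.9161 + 28.7296) = 24.41 km
  5: √((-121.02)² + (-31.79)²) = √(14645.8404 + 1010.6041) = 125.13 km
  6: √((-97.47)² + (60.63)²) = √(9500.4009 + 3675.9969) = 114.79 km
  7: √((-31.89)² + (-0.91)²) = √(1016.9721 + 0.8281) = 31.90 km
  → nearest: 4 (24.41 km)
Q3 at (-28.75, -54.44):
  3: √((38.15)² + (48.89)²) = √(1455.4225 + 2390.2321) = 62.01 km
  4: √((72.57)² + (63.72)²) = √(5266.4049 + 4060.2384) = 96.57 km
  5: √((-24.64)² + (37.29)²) = √(607.1296 + 1390.5441) = 44.70 km
  6: √((-1.09)² + (129.71)²) = √(1.1881 + 16824.6841) = 129.71 km
  7: √((64.49)² + (68.17)²) = √(4158.9601 + 4647.1489) = 93.84 km
  → nearest: 5 (44.70 km)
Q4 at (61.11, -22.39):
  3: √((-51.71)² + (16.84)²) = √(2673.9241 + 283.5856) = 54.38 km
  4: √((-17.29)² + (31.67)²) = √(298.9441 + 1002.9889) = 36.08 km
  5: √((-114.50)² + (5.24)²) = √(13110.2500 + 27.4576) = 114.62 km
  6: √((-90.95)² + (97.66)²) = √(8271.9025 + 9537.4756) = 133.45 km
  7: √((-25.37)² + (36.12)²) = √(643.6369 + 1304.6544) = 44.14 km
  → nearest: 4 (36.08 km)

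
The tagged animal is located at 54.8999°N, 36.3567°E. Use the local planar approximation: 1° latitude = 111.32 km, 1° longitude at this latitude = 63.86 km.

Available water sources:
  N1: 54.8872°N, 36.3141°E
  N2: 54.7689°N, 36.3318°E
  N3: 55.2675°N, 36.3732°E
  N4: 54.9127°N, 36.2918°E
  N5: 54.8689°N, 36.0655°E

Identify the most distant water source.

N3

Distances from 54.8999°N, 36.3567°E:
N1: √((-0.0127·111.32)² + (-0.0426·63.86)²) = √(1.998729 + 7.400772) = 3.0659 km
N2: √((-0.1310·111.32)² + (-0.0249·63.86)²) = √(212.661556 + 2.528463) = 14.6694 km
N3: √((0.3676·111.32)² + (0.0165·63.86)²) = √(1674.547228 + 1.110263) = 40.9348 km
N4: √((0.0128·111.32)² + (-0.0649·63.86)²) = √(2.030329 + 17.176996) = 4.3826 km
N5: √((-0.0310·111.32)² + (-0.2912·63.86)²) = √(11.908849 + 345.812406) = 18.9135 km
Maximum: N3 at 40.9348 km.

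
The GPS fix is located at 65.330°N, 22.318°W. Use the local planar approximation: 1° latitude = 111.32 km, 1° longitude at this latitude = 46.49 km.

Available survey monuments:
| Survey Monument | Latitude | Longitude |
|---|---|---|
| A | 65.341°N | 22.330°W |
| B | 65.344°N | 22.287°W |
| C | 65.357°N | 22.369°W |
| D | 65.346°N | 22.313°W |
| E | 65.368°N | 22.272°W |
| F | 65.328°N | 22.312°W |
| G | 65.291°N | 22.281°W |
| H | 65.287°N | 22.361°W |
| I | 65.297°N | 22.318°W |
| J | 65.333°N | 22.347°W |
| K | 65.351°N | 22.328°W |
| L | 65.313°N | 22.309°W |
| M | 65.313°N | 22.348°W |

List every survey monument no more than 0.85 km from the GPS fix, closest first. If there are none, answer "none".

F

Distances from 65.330°N, 22.318°W:
A: √((0.011·111.32)² + (-0.012·46.49)²) = √(1.49945 + 0.31123) = 1.346 km
B: √((0.014·111.32)² + (0.031·46.49)²) = √(2.42886 + 2.07703) = 2.123 km
C: √((0.027·111.32)² + (-0.051·46.49)²) = √(9.03387 + 5.62159) = 3.828 km
D: √((0.016·111.32)² + (0.005·46.49)²) = √(3.17239 + 0.05403) = 1.796 km
E: √((0.038·111.32)² + (0.046·46.49)²) = √(17.89425 + 4.57335) = 4.740 km
F: √((-0.002·111.32)² + (0.006·46.49)²) = √(0.04957 + 0.07781) = 0.357 km
G: √((-0.039·111.32)² + (0.037·46.49)²) = √(18.84845 + 2.95885) = 4.670 km
H: √((-0.043·111.32)² + (-0.043·46.49)²) = √(22.91307 + 3.99628) = 5.187 km
I: √((-0.033·111.32)² + (0.000·46.49)²) = √(13.49504 + 0.00000) = 3.674 km
J: √((0.003·111.32)² + (-0.029·46.49)²) = √(0.11153 + 1.81767) = 1.389 km
K: √((0.021·111.32)² + (-0.010·46.49)²) = √(5.46493 + 0.21613) = 2.383 km
L: √((-0.017·111.32)² + (0.009·46.49)²) = √(3.58133 + 0.17507) = 1.938 km
M: √((-0.017·111.32)² + (-0.030·46.49)²) = √(3.58133 + 1.94519) = 2.351 km
Threshold 0.85 km: F (0.357 km) is within range.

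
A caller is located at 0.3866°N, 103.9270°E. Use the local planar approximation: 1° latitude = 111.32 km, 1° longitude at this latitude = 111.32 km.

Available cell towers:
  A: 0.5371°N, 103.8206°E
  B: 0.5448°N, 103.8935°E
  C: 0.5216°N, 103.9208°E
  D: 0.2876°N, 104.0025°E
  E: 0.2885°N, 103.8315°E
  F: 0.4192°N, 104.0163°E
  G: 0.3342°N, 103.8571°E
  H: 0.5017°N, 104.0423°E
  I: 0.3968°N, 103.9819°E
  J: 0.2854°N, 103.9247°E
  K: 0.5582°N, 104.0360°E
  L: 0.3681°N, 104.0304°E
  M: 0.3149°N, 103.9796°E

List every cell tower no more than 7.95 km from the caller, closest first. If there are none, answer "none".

I

Distances from 0.3866°N, 103.9270°E:
A: 20.5177 km
B: 18.0013 km
C: 15.0440 km
D: 13.8598 km
E: 15.2406 km
F: 10.5826 km
G: 9.7249 km
H: 18.1360 km
I: 6.2161 km
J: 11.2685 km
K: 22.6304 km
L: 11.6933 km
M: 9.8991 km
Threshold 7.95 km: I (6.2161 km) is within range.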